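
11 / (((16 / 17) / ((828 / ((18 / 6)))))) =12903 / 4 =3225.75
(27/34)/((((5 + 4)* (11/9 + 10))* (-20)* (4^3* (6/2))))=-0.00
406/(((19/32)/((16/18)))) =103936/171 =607.81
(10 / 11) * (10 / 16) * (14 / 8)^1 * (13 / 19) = 2275 / 3344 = 0.68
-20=-20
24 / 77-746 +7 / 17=-975567 / 1309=-745.28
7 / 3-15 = -38 / 3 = -12.67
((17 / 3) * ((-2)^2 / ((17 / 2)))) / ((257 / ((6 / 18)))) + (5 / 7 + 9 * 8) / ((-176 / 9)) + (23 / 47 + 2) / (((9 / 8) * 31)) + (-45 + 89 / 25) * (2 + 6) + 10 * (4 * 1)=-30637163990581 / 103797262800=-295.16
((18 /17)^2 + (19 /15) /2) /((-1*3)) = -15211 /26010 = -0.58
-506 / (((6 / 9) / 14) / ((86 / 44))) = -20769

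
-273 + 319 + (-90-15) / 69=1023 / 23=44.48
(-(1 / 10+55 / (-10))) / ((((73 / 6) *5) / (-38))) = -6156 / 1825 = -3.37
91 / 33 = 2.76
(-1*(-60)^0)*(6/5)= -6/5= -1.20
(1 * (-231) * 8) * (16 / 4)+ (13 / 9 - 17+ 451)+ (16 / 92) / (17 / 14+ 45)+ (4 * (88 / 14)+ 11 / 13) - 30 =-84832130360 / 12187539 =-6960.56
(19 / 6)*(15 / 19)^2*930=34875 / 19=1835.53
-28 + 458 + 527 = 957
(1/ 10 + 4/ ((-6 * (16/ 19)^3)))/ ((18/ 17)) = -530791/ 552960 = -0.96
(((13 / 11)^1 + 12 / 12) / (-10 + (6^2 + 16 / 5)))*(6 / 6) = 0.07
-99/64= -1.55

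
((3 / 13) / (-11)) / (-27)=1 / 1287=0.00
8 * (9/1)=72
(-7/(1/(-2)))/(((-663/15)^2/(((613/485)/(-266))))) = -3065/90013963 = -0.00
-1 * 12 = -12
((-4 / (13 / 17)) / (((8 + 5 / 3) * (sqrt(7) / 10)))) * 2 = -4.09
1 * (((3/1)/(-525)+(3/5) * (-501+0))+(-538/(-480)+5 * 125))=325.52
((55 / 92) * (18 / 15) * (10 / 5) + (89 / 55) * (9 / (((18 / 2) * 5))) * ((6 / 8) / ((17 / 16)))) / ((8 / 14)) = 1251873 / 430100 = 2.91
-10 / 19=-0.53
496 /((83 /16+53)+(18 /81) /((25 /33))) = 595200 /70177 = 8.48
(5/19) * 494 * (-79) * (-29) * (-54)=-16082820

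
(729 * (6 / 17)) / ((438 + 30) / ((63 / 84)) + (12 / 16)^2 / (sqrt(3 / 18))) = 38817792 / 94142005 - 34992 * sqrt(6) / 94142005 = 0.41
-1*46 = -46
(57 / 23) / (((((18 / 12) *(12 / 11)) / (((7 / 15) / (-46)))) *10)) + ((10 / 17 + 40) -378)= -5461844071 / 16187400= -337.41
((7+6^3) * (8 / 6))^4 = 633081200896 / 81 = 7815817295.01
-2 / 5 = -0.40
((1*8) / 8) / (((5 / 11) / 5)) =11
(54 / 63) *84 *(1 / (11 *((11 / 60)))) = 35.70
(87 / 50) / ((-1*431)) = -87 / 21550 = -0.00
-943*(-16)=15088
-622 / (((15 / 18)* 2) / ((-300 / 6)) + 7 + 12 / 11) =-205260 / 2659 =-77.19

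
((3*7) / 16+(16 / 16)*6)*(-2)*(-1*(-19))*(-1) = 2223 / 8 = 277.88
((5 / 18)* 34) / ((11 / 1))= 0.86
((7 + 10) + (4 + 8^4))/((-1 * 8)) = -4117/8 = -514.62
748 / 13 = 57.54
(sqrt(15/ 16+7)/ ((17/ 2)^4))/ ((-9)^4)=4* sqrt(127)/ 547981281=0.00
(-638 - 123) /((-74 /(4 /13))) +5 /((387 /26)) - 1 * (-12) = 2885308 /186147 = 15.50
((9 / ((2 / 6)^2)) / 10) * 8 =324 / 5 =64.80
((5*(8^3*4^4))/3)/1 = 655360/3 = 218453.33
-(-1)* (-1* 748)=-748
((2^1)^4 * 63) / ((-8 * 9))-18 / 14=-107 / 7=-15.29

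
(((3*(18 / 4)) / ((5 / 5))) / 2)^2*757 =551853 / 16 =34490.81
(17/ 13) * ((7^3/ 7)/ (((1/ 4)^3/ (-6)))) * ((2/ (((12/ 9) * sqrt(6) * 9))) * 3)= -5022.58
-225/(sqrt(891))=-25 * sqrt(11)/11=-7.54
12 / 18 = 2 / 3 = 0.67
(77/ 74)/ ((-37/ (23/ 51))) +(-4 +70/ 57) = -2462639/ 884374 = -2.78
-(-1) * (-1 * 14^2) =-196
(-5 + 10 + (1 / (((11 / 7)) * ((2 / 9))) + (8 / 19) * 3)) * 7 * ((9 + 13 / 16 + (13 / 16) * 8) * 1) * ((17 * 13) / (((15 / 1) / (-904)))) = -11604128991 / 836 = -13880537.07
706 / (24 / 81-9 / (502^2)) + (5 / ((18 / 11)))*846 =10014514813 / 2015789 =4968.04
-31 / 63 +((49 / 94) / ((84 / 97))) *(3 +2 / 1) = 59639 / 23688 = 2.52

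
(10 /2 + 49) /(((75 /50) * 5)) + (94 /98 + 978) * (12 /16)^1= 726591 /980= 741.42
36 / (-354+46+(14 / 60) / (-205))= -221400 / 1894207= -0.12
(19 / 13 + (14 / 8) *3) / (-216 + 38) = -349 / 9256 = -0.04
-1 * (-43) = 43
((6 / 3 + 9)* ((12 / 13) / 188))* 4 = 132 / 611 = 0.22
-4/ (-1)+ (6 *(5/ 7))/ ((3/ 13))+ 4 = 186/ 7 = 26.57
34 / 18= 17 / 9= 1.89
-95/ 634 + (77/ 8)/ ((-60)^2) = -1343591/ 9129600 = -0.15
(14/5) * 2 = 5.60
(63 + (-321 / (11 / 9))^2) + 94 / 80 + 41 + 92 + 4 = 334826527 / 4840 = 69179.03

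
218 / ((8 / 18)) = 981 / 2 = 490.50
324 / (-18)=-18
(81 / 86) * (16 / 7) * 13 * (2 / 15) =5616 / 1505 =3.73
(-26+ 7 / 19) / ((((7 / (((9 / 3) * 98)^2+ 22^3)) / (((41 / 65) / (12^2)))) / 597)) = -7418399411 / 7980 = -929623.99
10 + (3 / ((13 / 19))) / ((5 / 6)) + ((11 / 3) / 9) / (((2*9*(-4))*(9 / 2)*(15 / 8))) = 6508226 / 426465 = 15.26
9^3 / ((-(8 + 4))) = -243 / 4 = -60.75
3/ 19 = 0.16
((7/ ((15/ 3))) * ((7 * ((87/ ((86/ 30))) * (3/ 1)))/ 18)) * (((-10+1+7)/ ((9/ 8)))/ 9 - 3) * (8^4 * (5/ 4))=-942179840/ 1161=-811524.41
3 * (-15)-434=-479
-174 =-174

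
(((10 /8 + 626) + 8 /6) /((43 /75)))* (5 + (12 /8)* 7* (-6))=-5468675 /86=-63589.24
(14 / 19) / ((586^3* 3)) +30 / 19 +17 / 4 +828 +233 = 1529581097854 / 1433764149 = 1066.83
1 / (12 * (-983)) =-1 / 11796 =-0.00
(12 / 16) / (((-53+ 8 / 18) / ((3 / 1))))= -81 / 1892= -0.04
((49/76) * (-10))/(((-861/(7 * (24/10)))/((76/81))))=392/3321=0.12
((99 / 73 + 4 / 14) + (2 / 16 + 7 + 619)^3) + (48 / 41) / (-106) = 139551247901300883 / 568526336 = 245461360.48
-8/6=-4/3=-1.33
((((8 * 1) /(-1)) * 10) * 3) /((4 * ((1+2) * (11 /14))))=-280 /11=-25.45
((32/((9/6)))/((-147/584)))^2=1396965376/194481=7183.04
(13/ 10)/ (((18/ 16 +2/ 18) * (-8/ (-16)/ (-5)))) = -936/ 89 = -10.52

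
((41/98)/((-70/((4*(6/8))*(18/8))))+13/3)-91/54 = 2.61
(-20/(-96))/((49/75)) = 125/392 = 0.32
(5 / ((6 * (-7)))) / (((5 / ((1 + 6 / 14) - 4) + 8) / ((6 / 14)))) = -45 / 5341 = -0.01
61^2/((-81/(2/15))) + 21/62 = -5.79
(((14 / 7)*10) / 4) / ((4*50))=1 / 40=0.02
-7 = -7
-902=-902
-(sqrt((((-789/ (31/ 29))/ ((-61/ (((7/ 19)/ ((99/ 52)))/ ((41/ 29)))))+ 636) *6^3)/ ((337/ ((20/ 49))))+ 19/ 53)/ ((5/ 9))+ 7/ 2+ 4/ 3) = -9 *sqrt(686163482447279147961168167)/ 10129674412165 - 29/ 6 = -28.11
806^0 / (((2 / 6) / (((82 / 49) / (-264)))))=-41 / 2156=-0.02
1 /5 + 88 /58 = 249 /145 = 1.72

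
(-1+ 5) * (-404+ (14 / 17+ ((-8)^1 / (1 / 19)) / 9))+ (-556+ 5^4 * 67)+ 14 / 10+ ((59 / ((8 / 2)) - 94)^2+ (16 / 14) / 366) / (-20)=164429703089 / 4181184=39326.11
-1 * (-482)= 482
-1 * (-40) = 40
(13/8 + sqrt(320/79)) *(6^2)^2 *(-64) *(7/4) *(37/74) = -580608 *sqrt(395)/79-117936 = -264003.79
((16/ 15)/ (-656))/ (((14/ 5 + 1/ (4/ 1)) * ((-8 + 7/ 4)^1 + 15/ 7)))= 112/ 862845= 0.00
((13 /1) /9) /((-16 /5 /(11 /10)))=-143 /288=-0.50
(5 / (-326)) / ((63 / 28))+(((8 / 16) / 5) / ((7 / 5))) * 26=19001 / 10269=1.85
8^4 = 4096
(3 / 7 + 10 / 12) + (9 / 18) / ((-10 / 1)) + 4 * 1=2189 / 420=5.21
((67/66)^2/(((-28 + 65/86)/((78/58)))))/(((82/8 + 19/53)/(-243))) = 552443274/474111517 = 1.17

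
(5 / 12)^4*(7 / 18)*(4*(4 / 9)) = 4375 / 209952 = 0.02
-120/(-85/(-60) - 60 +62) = -1440/41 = -35.12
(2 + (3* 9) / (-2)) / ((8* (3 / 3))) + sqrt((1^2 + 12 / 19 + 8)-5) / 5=-23 / 16 + 2* sqrt(418) / 95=-1.01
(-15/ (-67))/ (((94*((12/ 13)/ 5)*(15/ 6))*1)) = 65/ 12596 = 0.01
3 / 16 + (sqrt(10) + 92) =sqrt(10) + 1475 / 16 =95.35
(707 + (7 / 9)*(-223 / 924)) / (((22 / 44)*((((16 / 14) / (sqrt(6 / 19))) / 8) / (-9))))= -5877851*sqrt(114) / 1254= -50046.47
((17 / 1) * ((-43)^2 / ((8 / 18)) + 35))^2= 81382966729 / 16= 5086435420.56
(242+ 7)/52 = 249/52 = 4.79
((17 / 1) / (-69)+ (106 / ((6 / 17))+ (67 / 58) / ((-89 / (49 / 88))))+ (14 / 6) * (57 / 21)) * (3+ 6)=28812324243 / 10447888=2757.72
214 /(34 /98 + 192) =10486 /9425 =1.11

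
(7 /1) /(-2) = -7 /2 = -3.50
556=556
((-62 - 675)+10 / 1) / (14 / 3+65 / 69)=-16721 / 129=-129.62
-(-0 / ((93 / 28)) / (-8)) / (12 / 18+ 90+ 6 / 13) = 0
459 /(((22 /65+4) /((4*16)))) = 318240 /47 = 6771.06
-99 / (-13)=99 / 13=7.62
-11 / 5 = -2.20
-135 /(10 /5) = -135 /2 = -67.50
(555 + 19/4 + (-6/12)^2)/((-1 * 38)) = -280/19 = -14.74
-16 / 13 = -1.23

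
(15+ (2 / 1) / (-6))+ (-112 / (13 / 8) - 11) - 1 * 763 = -32302 / 39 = -828.26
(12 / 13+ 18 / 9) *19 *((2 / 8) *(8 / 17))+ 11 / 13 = 1631 / 221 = 7.38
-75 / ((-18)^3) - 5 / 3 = -3215 / 1944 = -1.65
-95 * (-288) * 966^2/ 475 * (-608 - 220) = -222524112384/ 5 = -44504822476.80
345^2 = 119025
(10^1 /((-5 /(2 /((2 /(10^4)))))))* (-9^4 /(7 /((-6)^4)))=170061120000 /7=24294445714.29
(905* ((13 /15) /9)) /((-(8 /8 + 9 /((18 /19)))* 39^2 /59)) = -21358 /66339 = -0.32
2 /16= 1 /8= 0.12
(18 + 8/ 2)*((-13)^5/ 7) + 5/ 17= -138863547/ 119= -1166920.56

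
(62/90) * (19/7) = 589/315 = 1.87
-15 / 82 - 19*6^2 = -56103 / 82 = -684.18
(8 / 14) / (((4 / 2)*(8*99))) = 1 / 2772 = 0.00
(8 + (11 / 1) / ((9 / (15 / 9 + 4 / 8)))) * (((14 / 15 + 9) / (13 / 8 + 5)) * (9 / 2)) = 34270 / 477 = 71.84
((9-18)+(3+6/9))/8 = -2/3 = -0.67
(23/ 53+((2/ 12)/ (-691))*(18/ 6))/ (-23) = -31733/ 1684658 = -0.02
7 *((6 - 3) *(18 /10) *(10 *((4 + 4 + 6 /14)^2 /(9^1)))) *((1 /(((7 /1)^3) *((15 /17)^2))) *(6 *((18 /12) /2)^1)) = 3018027 /60025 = 50.28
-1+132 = 131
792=792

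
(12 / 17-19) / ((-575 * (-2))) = -311 / 19550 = -0.02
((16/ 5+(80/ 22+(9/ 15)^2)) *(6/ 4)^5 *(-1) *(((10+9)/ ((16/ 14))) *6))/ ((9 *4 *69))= -7106589/ 3238400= -2.19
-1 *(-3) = 3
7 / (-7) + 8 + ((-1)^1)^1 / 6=41 / 6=6.83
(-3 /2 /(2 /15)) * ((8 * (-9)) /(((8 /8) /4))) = 3240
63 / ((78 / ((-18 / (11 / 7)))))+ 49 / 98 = -2503 / 286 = -8.75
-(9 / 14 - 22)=299 / 14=21.36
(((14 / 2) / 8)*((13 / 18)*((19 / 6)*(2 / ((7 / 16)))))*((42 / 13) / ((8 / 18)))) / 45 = 1.48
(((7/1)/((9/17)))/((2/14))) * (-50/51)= -2450/27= -90.74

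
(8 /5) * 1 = 1.60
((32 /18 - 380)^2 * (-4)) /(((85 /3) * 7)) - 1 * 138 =-48565834 /16065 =-3023.08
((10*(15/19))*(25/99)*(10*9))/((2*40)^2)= 375/13376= 0.03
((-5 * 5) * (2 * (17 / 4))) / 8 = -425 / 16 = -26.56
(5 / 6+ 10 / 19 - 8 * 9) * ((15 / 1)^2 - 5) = -885830 / 57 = -15540.88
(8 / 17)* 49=392 / 17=23.06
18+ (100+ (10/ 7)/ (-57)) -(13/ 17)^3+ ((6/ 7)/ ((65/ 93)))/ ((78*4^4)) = 49837586974373/ 424049283840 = 117.53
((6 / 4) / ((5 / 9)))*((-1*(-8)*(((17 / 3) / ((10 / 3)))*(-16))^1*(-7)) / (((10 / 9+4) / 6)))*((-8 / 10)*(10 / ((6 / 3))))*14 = -155457792 / 575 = -270361.38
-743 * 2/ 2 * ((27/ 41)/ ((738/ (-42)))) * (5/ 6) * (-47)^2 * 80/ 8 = 861675675/ 1681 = 512597.07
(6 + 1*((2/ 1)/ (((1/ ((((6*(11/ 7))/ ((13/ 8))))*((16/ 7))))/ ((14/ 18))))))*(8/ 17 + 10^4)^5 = 1032478940928282152671470223360/ 387620961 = 2663630311076707104782.89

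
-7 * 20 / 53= -140 / 53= -2.64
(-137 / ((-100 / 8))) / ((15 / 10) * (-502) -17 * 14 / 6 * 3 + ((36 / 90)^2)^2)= -3425 / 272492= -0.01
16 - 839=-823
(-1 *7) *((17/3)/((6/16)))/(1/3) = -952/3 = -317.33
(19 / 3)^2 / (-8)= -361 / 72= -5.01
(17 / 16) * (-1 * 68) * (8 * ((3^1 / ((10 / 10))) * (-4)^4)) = -443904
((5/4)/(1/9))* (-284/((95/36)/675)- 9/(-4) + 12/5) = -248427297/304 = -817195.06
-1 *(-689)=689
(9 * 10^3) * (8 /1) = 72000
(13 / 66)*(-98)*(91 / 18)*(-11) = 57967 / 54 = 1073.46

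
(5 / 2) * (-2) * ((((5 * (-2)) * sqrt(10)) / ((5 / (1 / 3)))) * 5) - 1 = -1 +50 * sqrt(10) / 3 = 51.70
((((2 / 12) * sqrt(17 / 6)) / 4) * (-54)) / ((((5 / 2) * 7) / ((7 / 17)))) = -0.09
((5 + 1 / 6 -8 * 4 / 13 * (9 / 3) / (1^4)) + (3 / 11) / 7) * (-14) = 13087 / 429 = 30.51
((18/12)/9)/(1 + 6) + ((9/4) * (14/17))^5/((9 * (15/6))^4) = 445293574/18635623125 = 0.02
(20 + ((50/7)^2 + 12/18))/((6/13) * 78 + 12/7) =479/252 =1.90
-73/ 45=-1.62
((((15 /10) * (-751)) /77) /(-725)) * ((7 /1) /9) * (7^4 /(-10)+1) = -598547 /159500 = -3.75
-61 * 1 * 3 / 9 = -20.33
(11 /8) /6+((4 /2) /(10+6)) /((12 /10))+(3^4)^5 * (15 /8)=156905298053 /24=6537720752.21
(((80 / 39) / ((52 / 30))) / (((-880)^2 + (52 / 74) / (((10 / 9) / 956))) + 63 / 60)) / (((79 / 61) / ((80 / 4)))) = 0.00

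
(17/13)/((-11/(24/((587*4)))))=-102/83941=-0.00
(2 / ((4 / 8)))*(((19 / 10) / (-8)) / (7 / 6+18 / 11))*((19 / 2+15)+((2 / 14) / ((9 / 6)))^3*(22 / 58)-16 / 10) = -12854164829 / 1656175500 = -7.76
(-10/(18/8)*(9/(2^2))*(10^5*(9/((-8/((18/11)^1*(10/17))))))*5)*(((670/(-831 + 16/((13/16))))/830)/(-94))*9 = 3968493750000/7693899389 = 515.80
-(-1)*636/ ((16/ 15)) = 596.25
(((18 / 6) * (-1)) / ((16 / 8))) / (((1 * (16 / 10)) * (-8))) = 15 / 128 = 0.12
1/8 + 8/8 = 1.12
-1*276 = -276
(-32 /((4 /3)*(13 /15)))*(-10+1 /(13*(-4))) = 46890 /169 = 277.46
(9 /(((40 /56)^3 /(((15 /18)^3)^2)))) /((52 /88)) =14.00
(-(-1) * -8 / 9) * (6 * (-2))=32 / 3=10.67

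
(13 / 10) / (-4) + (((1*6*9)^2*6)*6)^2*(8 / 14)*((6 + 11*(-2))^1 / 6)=-4701849845851 / 280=-16792320878.04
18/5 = 3.60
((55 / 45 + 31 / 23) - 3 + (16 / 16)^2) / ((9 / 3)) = 118 / 621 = 0.19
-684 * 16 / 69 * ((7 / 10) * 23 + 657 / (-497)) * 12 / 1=-1607607936 / 57155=-28127.16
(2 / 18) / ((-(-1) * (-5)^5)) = -1 / 28125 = -0.00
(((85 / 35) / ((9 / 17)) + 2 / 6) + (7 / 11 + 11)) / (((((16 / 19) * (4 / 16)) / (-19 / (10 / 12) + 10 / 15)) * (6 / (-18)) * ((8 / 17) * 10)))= 153803233 / 138600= 1109.69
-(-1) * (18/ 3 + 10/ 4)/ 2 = 4.25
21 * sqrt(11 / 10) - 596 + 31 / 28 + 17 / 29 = -482577 / 812 + 21 * sqrt(110) / 10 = -572.28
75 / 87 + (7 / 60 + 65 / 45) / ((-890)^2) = 0.86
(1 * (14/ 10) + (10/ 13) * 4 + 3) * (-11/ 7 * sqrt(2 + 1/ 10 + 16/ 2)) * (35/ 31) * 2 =-84.32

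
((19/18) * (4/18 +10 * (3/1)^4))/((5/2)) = 138548/405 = 342.09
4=4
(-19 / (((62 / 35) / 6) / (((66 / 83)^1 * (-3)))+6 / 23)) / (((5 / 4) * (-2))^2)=-7268184 / 327805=-22.17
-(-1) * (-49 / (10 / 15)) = -147 / 2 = -73.50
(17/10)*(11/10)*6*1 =561/50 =11.22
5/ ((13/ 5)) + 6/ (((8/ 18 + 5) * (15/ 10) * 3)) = 1381/ 637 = 2.17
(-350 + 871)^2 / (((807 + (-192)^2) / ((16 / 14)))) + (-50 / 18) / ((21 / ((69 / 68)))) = 435771437 / 53794188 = 8.10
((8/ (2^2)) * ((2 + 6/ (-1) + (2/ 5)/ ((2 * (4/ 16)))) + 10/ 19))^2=258064/ 9025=28.59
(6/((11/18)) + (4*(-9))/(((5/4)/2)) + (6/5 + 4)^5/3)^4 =250193251364179481086119692022016/113098239898681640625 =2212176348529.50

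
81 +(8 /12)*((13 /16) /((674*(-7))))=9171779 /113232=81.00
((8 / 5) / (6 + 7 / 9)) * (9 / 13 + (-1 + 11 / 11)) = 648 / 3965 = 0.16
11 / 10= 1.10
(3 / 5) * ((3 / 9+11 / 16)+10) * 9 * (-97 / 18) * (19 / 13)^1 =-974947 / 2080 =-468.72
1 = 1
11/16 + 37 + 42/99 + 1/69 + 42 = 80.13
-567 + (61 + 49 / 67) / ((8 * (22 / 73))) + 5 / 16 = -580041 / 1072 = -541.08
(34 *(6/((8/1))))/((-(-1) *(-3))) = -17/2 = -8.50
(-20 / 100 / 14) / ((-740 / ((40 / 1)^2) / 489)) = 3912 / 259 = 15.10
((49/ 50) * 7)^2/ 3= 117649/ 7500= 15.69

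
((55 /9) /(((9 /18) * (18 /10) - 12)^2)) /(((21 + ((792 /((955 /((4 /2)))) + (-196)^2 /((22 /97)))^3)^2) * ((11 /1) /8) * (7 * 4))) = 1343929046356033790640625000 /24635168725672418806738224941746011143309663070355150198712283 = 0.00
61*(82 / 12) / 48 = 2501 / 288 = 8.68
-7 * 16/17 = -112/17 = -6.59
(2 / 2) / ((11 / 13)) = 13 / 11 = 1.18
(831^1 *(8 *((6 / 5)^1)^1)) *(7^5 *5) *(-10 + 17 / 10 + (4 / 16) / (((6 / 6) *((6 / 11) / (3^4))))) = 96621056406 / 5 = 19324211281.20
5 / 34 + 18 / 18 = 39 / 34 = 1.15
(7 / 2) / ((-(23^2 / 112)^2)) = -43904 / 279841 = -0.16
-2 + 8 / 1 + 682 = 688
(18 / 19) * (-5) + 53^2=53281 / 19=2804.26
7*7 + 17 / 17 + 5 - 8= 47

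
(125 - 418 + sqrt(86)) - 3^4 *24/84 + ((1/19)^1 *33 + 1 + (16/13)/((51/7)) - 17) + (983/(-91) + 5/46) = -1382894243/4056234 + sqrt(86) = -331.66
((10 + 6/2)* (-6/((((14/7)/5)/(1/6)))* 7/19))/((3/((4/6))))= -455/171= -2.66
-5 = -5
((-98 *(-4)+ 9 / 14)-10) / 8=5357 / 112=47.83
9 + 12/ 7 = 75/ 7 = 10.71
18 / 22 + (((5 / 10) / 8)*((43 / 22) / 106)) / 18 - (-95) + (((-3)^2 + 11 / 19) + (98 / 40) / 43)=289318931399 / 2743551360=105.45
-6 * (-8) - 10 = 38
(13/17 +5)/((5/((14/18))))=686/765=0.90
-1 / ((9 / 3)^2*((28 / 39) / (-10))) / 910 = 1 / 588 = 0.00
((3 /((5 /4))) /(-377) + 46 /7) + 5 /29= 6.74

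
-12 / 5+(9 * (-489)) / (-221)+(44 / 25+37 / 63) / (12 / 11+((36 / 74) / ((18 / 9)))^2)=117883761388 / 6028310925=19.56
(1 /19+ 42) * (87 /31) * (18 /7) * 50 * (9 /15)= 37537020 /4123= 9104.30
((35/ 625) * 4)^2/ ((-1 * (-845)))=784/ 13203125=0.00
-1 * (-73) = 73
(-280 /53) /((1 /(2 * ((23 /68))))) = -3220 /901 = -3.57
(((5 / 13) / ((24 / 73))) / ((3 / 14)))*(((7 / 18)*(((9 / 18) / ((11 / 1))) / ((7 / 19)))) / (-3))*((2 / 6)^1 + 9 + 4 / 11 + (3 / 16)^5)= -0.85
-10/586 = -5/293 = -0.02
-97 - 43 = -140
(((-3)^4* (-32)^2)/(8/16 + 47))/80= 10368/475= 21.83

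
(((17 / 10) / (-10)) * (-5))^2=289 / 400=0.72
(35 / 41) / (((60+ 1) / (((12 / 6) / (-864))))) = -0.00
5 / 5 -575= -574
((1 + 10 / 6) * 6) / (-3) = -16 / 3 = -5.33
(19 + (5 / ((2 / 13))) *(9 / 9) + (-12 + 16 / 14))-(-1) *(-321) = -280.36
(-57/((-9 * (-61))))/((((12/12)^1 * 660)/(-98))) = 931/60390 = 0.02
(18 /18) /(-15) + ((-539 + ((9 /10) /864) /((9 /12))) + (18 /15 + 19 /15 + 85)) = -325151 /720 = -451.60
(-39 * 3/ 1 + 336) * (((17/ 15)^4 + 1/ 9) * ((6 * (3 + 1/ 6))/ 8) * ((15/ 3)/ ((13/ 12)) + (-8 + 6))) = 1050986767/ 438750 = 2395.41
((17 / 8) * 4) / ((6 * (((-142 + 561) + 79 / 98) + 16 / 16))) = 833 / 247434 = 0.00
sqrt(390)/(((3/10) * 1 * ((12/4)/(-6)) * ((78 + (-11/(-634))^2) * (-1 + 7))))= -4019560 * sqrt(390)/282174201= -0.28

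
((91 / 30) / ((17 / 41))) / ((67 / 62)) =115661 / 17085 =6.77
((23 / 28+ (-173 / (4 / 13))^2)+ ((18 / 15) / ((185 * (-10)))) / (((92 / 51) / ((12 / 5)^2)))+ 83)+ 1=94183113311229 / 297850000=316209.88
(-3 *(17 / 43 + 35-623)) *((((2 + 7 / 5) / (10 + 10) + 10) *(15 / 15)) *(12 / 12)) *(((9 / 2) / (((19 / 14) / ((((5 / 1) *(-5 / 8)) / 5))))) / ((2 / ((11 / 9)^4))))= -292617910277 / 7058880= -41453.87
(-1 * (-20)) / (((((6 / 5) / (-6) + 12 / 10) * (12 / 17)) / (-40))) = -3400 / 3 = -1133.33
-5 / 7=-0.71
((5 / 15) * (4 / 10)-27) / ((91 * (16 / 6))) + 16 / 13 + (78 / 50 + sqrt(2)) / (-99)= 663241 / 600600-sqrt(2) / 99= 1.09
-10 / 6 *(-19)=95 / 3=31.67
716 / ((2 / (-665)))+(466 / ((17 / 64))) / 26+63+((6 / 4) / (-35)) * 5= -736185553 / 3094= -237939.74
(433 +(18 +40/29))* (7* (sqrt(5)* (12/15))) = 367332* sqrt(5)/145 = 5664.68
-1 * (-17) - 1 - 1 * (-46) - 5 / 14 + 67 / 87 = 76019 / 1218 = 62.41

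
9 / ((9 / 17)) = 17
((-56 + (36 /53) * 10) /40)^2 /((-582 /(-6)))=106276 /6811825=0.02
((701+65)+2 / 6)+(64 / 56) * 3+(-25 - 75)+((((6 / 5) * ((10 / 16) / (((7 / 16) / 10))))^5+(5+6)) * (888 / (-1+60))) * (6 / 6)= 66291329746163 / 2974839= 22284005.87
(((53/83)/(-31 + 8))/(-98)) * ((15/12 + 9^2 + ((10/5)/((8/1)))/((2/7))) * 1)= 5035/213808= 0.02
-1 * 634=-634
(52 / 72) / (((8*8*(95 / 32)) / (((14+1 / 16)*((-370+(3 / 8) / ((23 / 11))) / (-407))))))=0.05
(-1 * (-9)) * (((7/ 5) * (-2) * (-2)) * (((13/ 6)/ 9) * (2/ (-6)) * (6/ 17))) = -364/ 255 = -1.43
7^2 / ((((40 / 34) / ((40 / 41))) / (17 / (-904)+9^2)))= 60981431 / 18532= 3290.60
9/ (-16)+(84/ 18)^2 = 3055/ 144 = 21.22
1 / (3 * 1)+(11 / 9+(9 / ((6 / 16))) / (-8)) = -13 / 9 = -1.44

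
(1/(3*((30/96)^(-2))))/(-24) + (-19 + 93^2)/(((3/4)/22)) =4665999335/18432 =253146.67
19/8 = 2.38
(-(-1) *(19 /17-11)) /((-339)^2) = -56 /651219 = -0.00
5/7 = 0.71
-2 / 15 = -0.13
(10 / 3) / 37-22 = -2432 / 111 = -21.91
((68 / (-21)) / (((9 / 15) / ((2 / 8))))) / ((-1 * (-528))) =-85 / 33264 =-0.00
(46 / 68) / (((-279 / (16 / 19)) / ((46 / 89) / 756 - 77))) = 238317812 / 1515858057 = 0.16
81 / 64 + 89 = 5777 / 64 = 90.27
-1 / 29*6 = -6 / 29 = -0.21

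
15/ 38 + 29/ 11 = 1267/ 418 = 3.03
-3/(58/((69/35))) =-207/2030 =-0.10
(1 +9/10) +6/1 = 79/10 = 7.90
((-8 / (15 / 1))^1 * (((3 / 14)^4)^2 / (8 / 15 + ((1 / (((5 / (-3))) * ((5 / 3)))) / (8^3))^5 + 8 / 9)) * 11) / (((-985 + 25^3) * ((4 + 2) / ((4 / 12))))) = -107629196083200000000 / 1546585638440789681661251897299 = -0.00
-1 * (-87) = 87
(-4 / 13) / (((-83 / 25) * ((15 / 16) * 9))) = 320 / 29133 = 0.01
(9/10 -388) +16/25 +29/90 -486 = -196231/225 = -872.14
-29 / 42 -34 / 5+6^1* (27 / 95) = -23083 / 3990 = -5.79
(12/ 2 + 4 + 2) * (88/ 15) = 352/ 5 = 70.40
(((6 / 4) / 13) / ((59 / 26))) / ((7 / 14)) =6 / 59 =0.10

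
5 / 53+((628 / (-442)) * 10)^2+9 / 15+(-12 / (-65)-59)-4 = 1808769701 / 12942865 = 139.75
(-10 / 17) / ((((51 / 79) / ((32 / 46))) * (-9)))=12640 / 179469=0.07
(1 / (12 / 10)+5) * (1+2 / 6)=70 / 9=7.78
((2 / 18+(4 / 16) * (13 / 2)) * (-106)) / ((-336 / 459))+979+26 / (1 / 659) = 8227249 / 448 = 18364.40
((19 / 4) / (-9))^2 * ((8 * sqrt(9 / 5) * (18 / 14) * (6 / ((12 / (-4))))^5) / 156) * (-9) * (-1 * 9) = -12996 * sqrt(5) / 455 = -63.87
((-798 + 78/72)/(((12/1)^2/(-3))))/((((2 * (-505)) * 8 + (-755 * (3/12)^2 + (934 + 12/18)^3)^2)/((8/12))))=2065608/124425092100139087137601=0.00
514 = 514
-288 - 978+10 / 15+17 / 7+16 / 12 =-8831 / 7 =-1261.57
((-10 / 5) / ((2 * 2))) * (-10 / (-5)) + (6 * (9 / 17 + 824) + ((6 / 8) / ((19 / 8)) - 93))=1567678 / 323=4853.49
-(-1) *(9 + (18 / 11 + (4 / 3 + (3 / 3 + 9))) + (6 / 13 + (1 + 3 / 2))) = 21391 / 858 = 24.93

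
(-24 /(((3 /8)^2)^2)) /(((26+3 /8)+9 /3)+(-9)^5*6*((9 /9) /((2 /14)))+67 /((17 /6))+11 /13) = 57933824 /118385477235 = 0.00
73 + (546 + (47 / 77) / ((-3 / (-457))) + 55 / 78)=712.69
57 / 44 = 1.30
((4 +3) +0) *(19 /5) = 133 /5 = 26.60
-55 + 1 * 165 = 110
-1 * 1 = -1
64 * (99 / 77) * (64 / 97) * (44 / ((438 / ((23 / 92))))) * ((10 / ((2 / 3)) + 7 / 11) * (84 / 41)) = 12681216 / 290321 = 43.68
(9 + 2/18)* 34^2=94792/9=10532.44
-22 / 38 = -11 / 19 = -0.58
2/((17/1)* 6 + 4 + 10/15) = 3/160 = 0.02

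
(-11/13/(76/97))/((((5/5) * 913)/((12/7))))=-291/143507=-0.00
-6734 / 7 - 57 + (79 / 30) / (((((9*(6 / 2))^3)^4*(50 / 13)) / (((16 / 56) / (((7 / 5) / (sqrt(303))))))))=-1019 + 1027*sqrt(303) / 1103195569432943539350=-1019.00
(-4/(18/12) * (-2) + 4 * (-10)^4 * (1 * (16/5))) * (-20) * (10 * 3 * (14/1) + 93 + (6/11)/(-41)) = -592298598080/451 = -1313300660.93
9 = 9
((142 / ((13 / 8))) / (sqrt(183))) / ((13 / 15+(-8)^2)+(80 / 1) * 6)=5680 * sqrt(183) / 6481189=0.01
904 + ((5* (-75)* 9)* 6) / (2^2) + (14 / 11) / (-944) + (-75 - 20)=-22084179 / 5192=-4253.50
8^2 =64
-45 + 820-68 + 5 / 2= 1419 / 2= 709.50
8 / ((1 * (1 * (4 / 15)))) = 30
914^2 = 835396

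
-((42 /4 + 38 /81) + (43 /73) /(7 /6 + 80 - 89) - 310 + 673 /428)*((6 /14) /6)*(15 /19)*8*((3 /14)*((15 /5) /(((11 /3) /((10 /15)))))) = 176952039515 /11278935591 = 15.69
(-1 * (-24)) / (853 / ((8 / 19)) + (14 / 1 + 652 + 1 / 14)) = 1344 / 150749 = 0.01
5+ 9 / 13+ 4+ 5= 191 / 13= 14.69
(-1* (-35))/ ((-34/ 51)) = -105/ 2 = -52.50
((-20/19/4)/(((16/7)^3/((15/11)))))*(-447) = 11499075/856064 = 13.43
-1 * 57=-57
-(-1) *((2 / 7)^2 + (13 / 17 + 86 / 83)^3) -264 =-258.08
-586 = -586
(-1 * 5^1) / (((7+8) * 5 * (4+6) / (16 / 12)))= -2 / 225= -0.01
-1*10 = -10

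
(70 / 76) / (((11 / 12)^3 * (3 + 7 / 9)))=136080 / 429913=0.32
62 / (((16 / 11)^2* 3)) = 3751 / 384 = 9.77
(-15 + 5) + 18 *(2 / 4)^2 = -11 / 2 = -5.50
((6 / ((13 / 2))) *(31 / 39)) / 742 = 62 / 62699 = 0.00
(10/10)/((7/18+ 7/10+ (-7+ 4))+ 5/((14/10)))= 315/523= 0.60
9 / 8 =1.12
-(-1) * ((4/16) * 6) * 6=9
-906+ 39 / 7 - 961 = -13030 / 7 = -1861.43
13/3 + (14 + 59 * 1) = 232/3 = 77.33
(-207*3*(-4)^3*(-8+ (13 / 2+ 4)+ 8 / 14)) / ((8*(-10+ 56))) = 2322 / 7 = 331.71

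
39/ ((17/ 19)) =741/ 17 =43.59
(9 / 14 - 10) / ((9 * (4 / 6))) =-131 / 84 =-1.56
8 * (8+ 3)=88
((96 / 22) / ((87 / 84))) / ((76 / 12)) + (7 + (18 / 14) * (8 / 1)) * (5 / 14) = 4062041 / 593978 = 6.84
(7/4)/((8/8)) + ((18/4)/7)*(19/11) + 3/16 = 3755/1232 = 3.05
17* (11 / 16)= 187 / 16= 11.69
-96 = -96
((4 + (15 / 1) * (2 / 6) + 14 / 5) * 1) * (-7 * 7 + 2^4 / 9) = -557.22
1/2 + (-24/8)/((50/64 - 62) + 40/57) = 121327/220766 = 0.55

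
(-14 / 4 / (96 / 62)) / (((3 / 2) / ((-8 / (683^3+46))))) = 217 / 5735016594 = 0.00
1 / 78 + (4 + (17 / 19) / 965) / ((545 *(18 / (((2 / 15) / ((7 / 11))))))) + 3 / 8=3494962537 / 9009819000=0.39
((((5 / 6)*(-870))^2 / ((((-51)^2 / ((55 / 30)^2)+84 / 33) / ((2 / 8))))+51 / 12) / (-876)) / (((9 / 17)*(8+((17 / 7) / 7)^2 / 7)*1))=-18628213931887 / 399197960254080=-0.05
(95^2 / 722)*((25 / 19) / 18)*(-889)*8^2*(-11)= 97790000 / 171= 571871.35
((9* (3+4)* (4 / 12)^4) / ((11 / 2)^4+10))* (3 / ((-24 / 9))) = -14 / 14801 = -0.00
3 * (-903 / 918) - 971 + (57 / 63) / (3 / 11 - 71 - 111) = -463371235 / 475762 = -973.96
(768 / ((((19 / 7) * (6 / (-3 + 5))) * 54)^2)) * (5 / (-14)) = -1120 / 789507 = -0.00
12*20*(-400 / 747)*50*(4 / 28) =-1600000 / 1743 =-917.96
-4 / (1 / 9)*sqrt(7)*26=-936*sqrt(7)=-2476.42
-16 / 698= -8 / 349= -0.02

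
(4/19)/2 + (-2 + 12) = 192/19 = 10.11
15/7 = 2.14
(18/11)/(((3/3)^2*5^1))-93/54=-1381/990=-1.39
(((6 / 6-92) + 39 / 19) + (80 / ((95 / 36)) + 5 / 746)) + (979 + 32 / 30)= 195907739 / 212610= 921.44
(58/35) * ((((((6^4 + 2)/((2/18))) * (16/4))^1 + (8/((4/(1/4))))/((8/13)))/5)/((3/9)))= 65046507/1400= 46461.79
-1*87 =-87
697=697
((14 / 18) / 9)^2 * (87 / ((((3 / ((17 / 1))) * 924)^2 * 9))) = 8381 / 3086609328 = 0.00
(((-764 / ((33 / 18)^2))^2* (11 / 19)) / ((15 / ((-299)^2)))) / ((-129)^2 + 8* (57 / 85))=127743998923008 / 11927480983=10710.06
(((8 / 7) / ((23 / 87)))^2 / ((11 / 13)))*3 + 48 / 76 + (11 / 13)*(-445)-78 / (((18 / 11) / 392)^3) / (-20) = 4587736948841416763 / 85569238755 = 53614324.68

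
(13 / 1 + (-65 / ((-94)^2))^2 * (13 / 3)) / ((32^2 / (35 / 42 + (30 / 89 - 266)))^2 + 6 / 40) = 0.86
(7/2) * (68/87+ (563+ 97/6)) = 235459/116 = 2029.82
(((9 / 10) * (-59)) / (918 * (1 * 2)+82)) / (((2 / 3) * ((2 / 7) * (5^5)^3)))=-1593 / 334472656250000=-0.00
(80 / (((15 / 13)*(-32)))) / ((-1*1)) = 13 / 6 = 2.17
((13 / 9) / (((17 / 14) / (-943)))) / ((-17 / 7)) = 1201382 / 2601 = 461.89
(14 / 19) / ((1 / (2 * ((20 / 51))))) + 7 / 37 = 27503 / 35853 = 0.77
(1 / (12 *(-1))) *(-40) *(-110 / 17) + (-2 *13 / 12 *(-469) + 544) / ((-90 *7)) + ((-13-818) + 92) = -49033277 / 64260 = -763.05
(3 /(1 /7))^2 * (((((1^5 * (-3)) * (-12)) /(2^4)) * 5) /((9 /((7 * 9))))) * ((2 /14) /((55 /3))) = 11907 /44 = 270.61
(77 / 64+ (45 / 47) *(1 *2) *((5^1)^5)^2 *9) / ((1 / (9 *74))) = 168581251205127 / 1504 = 112088597875.75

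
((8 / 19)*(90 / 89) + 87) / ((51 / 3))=147837 / 28747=5.14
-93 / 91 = -1.02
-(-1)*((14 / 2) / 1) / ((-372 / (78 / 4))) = -91 / 248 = -0.37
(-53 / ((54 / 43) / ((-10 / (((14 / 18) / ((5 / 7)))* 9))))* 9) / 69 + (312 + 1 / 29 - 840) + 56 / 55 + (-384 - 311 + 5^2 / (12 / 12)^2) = -19273440608 / 16178085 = -1191.33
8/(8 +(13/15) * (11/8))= 960/1103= 0.87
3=3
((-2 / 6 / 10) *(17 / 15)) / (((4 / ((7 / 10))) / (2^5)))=-238 / 1125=-0.21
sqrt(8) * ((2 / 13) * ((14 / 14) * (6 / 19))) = 24 * sqrt(2) / 247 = 0.14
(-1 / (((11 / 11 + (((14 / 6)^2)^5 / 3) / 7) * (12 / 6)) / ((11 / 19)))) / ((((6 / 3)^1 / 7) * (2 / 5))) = -6200145 / 560061328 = -0.01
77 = 77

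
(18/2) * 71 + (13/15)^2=639.75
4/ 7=0.57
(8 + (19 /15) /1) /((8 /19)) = 2641 /120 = 22.01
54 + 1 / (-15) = 809 / 15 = 53.93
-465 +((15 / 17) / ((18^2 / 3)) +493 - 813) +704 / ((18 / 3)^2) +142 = -127181 / 204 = -623.44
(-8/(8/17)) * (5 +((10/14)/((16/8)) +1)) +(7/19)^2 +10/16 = -2169393/20216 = -107.31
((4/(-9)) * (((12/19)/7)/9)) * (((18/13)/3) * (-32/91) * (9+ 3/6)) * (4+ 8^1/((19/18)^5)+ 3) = 16614009344/184541182371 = 0.09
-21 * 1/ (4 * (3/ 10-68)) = 105/ 1354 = 0.08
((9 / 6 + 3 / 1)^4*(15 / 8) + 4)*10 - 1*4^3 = 490539 / 64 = 7664.67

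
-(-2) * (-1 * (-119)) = 238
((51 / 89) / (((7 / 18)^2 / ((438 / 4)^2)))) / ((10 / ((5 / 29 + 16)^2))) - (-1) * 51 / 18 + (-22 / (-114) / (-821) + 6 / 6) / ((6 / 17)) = 62431586714651752 / 52540629795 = 1188253.49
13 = 13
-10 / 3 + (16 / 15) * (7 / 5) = -46 / 25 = -1.84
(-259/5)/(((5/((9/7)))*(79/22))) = -7326/1975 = -3.71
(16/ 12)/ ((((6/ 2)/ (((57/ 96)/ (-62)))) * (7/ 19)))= -361/ 31248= -0.01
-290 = -290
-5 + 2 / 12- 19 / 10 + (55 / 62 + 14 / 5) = -2833 / 930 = -3.05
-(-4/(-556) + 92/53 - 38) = 267105/7367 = 36.26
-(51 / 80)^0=-1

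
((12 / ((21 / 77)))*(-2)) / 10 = -44 / 5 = -8.80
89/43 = 2.07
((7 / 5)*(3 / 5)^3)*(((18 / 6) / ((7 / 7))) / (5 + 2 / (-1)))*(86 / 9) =2.89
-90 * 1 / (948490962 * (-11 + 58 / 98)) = 49 / 5374782118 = 0.00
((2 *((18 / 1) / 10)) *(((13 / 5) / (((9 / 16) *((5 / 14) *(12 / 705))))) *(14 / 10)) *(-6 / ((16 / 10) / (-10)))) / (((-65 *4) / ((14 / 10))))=-773.81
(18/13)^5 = 1889568/371293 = 5.09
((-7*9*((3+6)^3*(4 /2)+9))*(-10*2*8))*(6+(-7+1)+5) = 73936800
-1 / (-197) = 1 / 197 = 0.01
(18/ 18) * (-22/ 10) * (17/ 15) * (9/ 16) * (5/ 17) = -0.41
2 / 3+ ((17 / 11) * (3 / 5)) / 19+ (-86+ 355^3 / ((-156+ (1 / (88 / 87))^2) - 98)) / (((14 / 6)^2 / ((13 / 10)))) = -2542773221821942 / 60198861261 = -42239.56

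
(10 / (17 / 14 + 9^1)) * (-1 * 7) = -980 / 143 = -6.85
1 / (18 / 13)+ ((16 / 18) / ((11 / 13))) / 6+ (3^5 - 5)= 141905 / 594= 238.90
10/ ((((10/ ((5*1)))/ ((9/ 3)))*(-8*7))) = -15/ 56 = -0.27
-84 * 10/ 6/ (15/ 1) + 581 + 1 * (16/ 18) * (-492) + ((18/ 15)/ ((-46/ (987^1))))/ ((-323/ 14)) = 15093797/ 111435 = 135.45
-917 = -917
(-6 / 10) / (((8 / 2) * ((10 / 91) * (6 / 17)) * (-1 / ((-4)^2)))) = 1547 / 25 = 61.88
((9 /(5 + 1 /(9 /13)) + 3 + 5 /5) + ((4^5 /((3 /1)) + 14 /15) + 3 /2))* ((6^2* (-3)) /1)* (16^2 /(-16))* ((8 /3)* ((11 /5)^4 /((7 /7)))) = 3415699854336 /90625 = 37690481.15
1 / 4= 0.25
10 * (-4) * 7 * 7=-1960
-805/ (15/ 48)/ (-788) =644/ 197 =3.27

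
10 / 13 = 0.77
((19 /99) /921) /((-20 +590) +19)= 1 /2826549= 0.00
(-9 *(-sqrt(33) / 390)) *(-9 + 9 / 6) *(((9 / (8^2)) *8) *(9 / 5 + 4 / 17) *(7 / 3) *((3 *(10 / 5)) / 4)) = -98091 *sqrt(33) / 70720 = -7.97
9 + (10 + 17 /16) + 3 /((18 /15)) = 361 /16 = 22.56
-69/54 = -1.28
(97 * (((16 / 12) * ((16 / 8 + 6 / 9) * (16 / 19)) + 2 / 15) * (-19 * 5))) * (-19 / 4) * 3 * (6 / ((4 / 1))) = 2464091 / 4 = 616022.75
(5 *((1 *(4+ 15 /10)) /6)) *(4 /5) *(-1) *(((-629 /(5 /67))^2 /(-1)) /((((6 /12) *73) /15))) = 107048531.17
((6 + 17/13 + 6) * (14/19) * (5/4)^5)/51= 3784375/6449664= 0.59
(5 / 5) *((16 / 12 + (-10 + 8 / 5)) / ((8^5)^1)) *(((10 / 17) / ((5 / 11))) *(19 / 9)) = -11077 / 18800640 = -0.00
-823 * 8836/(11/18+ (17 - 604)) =130896504/10555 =12401.37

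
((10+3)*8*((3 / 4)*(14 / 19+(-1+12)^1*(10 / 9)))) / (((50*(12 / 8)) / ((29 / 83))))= 1670864 / 354825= 4.71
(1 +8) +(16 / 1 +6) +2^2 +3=38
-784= -784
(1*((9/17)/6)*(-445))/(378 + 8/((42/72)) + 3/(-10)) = -15575/155261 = -0.10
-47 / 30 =-1.57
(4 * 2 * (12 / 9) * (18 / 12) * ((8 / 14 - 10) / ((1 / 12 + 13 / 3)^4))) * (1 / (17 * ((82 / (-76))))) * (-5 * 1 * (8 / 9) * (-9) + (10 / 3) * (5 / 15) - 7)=28383657984 / 38497656799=0.74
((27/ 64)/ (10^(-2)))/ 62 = 675/ 992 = 0.68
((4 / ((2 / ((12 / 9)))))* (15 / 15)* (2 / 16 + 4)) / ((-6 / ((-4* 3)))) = 22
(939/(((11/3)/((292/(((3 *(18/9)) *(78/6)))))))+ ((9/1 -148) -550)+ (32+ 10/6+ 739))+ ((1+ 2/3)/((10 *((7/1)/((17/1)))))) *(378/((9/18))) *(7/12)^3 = 5047811/4576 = 1103.11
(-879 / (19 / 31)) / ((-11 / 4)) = 108996 / 209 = 521.51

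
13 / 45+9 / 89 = 1562 / 4005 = 0.39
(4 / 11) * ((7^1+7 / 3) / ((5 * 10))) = 56 / 825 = 0.07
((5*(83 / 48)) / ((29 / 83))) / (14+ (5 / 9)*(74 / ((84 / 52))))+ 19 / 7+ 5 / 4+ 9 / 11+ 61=17690750551 / 266387968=66.41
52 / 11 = 4.73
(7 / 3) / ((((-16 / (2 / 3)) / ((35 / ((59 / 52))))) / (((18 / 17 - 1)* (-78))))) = 41405 / 3009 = 13.76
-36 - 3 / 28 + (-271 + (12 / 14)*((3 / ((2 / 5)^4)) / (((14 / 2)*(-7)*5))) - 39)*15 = -12875553 / 2744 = -4692.26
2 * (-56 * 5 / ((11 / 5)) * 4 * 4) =-44800 / 11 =-4072.73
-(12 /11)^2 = -144 /121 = -1.19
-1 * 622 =-622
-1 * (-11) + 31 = 42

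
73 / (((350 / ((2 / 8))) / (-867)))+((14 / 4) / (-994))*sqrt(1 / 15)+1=-61891 / 1400 - sqrt(15) / 4260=-44.21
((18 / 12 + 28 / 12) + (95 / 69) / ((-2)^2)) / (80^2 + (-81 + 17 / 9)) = 3459 / 5233696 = 0.00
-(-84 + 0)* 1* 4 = 336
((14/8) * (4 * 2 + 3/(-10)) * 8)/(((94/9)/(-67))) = -325017/470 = -691.53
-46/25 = -1.84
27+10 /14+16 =306 /7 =43.71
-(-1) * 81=81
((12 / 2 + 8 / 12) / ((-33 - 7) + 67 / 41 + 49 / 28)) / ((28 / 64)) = -10496 / 25221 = -0.42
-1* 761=-761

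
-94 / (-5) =94 / 5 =18.80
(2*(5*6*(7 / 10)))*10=420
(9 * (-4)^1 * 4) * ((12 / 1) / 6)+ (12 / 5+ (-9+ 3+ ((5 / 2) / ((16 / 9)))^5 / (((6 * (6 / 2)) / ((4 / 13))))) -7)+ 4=-321164393559 / 1090519040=-294.51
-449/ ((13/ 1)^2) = -449/ 169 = -2.66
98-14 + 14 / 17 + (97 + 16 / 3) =9545 / 51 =187.16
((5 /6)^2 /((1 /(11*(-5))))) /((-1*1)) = 38.19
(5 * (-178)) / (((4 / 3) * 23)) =-1335 / 46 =-29.02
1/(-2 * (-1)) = 1/2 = 0.50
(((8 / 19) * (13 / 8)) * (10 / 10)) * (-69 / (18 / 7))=-2093 / 114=-18.36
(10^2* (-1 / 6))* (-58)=966.67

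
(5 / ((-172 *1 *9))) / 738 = -5 / 1142424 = -0.00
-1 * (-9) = 9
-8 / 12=-2 / 3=-0.67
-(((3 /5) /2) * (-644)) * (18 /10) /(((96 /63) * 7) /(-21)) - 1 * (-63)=-248661 /400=-621.65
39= 39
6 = 6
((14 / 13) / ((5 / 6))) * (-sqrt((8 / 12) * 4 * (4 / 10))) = -112 * sqrt(15) / 325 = -1.33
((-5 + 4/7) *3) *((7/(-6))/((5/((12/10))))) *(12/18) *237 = 14694/25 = 587.76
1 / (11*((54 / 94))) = 47 / 297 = 0.16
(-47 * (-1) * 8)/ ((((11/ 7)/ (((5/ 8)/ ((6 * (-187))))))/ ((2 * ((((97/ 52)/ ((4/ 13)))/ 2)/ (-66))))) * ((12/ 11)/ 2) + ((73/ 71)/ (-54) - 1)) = 4894177680/ 218033738359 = 0.02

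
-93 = -93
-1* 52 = -52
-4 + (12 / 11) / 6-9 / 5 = -309 / 55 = -5.62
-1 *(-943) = 943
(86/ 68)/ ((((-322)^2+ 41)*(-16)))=-43/ 56426400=-0.00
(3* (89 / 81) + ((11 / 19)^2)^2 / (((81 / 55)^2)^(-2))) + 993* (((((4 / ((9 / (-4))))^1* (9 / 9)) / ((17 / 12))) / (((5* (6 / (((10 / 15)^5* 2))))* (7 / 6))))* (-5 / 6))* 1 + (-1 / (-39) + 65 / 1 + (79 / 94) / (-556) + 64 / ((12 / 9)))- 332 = -995385921211296434653 / 4800814310814795000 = -207.34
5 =5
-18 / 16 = -1.12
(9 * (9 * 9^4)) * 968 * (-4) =-2057739552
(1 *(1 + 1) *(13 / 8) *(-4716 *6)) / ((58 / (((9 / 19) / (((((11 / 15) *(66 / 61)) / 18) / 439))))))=-498686705595 / 66671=-7479814.40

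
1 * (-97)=-97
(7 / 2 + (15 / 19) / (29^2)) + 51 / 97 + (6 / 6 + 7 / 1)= 37281917 / 3099926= 12.03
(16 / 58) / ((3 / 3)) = 8 / 29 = 0.28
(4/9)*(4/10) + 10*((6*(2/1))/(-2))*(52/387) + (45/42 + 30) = 628141/27090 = 23.19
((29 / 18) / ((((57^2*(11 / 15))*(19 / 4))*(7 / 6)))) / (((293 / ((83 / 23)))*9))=48140 / 288291609837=0.00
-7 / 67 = -0.10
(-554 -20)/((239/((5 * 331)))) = -949970/239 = -3974.77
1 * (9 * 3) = 27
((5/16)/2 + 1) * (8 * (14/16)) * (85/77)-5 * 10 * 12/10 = -17975/352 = -51.07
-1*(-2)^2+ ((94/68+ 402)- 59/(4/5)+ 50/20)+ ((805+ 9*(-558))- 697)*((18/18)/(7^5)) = 53525777/163268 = 327.84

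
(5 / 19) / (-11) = -5 / 209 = -0.02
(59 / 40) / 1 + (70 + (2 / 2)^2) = 2899 / 40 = 72.48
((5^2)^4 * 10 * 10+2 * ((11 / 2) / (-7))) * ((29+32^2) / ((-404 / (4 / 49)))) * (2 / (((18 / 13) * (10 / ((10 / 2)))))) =-6002632.87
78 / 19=4.11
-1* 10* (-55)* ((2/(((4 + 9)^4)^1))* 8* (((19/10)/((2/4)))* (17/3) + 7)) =753280/85683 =8.79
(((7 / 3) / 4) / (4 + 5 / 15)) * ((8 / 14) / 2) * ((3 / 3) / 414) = 1 / 10764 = 0.00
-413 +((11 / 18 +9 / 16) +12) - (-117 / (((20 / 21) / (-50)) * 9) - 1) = -155711 / 144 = -1081.33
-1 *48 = -48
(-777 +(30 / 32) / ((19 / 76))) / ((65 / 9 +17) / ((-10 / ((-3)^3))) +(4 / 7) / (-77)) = -8335635 / 704932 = -11.82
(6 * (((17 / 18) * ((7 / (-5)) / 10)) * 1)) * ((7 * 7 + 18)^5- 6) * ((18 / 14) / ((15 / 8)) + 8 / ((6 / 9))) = -1698457377058 / 125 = -13587659016.46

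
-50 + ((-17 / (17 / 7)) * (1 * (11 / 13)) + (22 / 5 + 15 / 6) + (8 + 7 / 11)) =-57753 / 1430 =-40.39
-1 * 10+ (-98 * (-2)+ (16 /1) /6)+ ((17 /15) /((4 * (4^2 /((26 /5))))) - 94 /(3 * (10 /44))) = 122141 /2400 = 50.89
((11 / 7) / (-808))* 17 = -187 / 5656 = -0.03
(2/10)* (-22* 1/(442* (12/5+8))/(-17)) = 11/195364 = 0.00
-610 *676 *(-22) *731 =6631573520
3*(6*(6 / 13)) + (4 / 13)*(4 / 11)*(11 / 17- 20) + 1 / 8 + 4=10.27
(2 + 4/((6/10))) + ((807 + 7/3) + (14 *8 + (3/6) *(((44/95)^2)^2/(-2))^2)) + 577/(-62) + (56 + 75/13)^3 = 213806289149578574511037153/903671506276083593750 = 236597.36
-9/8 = -1.12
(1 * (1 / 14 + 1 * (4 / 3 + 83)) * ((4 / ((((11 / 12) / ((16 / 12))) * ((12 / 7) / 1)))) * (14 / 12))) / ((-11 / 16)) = -1588160 / 3267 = -486.12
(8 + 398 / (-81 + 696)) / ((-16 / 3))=-2659 / 1640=-1.62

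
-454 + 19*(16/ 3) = -1058/ 3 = -352.67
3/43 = 0.07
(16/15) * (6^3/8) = 144/5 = 28.80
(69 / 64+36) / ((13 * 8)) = 2373 / 6656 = 0.36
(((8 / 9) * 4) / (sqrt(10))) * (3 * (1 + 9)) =32 * sqrt(10) / 3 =33.73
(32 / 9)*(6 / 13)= 64 / 39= 1.64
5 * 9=45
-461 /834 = -0.55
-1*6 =-6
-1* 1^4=-1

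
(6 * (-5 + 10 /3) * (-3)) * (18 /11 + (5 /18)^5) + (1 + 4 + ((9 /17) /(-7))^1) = 22287752293 /412240752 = 54.06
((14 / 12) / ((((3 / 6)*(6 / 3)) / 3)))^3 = 343 / 8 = 42.88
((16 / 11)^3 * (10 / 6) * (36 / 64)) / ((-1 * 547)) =-3840 / 728057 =-0.01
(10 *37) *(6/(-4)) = -555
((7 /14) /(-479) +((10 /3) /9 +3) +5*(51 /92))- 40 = -40286579 /1189836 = -33.86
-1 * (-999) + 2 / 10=999.20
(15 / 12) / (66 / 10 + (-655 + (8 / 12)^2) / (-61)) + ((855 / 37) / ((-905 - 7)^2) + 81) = 173523551609 / 2140359424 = 81.07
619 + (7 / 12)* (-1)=7421 / 12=618.42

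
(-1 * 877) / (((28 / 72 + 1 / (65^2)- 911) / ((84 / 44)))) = 1400612850 / 761771527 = 1.84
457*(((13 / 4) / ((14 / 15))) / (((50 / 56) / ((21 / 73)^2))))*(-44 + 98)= 212218461 / 26645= 7964.66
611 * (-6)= -3666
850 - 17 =833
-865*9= -7785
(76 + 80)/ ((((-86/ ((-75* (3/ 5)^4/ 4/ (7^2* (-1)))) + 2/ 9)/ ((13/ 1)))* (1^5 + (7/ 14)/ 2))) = -985608/ 1053365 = -0.94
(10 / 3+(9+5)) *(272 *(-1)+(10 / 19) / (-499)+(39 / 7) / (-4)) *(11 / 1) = -3459519635 / 66367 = -52127.11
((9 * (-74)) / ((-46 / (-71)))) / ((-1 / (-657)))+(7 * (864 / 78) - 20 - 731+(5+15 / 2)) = -404264981 / 598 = -676028.40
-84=-84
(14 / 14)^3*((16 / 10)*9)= 72 / 5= 14.40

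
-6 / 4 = -3 / 2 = -1.50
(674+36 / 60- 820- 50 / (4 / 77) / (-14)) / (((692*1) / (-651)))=997983 / 13840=72.11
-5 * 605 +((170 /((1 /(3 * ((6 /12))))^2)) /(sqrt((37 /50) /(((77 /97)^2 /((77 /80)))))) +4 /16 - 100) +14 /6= -37469 /12 +7650 * sqrt(28490) /3589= -2762.64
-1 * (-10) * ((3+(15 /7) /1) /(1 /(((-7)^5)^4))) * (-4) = -16414409066937325920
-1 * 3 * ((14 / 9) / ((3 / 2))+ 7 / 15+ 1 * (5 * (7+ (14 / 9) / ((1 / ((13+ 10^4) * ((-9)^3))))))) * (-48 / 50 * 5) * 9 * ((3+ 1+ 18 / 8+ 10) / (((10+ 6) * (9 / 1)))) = -49818898493 / 60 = -830314974.88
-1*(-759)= 759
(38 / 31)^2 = 1.50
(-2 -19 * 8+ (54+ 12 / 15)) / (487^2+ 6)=-496 / 1185875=-0.00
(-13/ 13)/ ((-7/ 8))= 8/ 7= 1.14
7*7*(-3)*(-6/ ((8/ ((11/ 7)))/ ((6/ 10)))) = 2079/ 20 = 103.95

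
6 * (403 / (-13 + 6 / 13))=-31434 / 163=-192.85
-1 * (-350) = 350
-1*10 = -10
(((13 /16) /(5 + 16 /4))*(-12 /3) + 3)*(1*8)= 190 /9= 21.11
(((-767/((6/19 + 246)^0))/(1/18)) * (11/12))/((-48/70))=295295/16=18455.94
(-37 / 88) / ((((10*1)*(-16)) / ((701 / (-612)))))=-25937 / 8616960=-0.00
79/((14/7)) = 79/2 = 39.50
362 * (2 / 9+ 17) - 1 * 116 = 55066 / 9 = 6118.44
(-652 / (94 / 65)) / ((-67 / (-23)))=-487370 / 3149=-154.77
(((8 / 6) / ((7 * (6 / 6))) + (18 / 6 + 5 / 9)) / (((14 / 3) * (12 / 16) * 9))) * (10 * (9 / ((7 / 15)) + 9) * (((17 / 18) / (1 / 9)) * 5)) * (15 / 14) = 11033000 / 7203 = 1531.72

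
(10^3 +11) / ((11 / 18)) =18198 / 11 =1654.36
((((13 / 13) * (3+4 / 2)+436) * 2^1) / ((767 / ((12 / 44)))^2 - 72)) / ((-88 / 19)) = -10773 / 447431732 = -0.00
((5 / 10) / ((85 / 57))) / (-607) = -57 / 103190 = -0.00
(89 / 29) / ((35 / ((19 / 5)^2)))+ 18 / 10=77804 / 25375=3.07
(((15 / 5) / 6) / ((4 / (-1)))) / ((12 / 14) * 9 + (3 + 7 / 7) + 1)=-7 / 712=-0.01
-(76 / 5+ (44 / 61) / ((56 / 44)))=-33662 / 2135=-15.77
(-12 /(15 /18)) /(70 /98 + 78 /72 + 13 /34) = -102816 /15565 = -6.61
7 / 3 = 2.33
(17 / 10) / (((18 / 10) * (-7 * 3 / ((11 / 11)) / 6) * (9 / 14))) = -34 / 81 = -0.42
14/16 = 7/8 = 0.88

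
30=30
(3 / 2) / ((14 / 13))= 39 / 28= 1.39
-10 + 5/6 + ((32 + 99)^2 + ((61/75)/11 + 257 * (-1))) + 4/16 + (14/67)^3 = 5589585023899/330839300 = 16895.17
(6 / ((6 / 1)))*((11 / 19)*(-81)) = -891 / 19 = -46.89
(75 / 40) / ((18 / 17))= 1.77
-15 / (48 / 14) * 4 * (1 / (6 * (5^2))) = -7 / 60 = -0.12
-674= -674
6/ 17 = 0.35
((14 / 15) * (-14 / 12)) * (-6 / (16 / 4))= 49 / 30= 1.63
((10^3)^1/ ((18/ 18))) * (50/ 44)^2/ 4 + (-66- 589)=-80385/ 242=-332.17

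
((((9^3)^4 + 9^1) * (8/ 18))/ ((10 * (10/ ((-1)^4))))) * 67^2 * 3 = 84521745953574/ 5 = 16904349190714.80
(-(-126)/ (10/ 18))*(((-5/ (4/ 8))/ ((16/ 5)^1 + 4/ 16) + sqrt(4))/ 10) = -11718/ 575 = -20.38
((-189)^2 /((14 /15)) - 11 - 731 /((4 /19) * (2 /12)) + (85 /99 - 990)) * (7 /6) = 11392129 /594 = 19178.67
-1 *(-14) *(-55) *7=-5390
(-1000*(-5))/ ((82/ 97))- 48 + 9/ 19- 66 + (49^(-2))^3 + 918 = 72447857848166964/ 10782362729579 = 6719.11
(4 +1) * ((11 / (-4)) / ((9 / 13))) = -715 / 36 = -19.86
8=8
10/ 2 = 5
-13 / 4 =-3.25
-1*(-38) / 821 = 38 / 821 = 0.05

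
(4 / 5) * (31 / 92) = 31 / 115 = 0.27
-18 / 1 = -18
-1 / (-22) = 1 / 22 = 0.05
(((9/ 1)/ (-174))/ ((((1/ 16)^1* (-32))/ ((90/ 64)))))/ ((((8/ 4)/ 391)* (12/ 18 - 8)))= -158355/ 163328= -0.97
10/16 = 5/8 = 0.62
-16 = -16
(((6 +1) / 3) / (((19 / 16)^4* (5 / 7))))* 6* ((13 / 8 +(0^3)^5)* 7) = 73056256 / 651605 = 112.12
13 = 13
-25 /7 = -3.57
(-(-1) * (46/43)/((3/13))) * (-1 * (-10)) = 5980/129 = 46.36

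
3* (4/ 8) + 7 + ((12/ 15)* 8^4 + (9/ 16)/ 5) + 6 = 263313/ 80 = 3291.41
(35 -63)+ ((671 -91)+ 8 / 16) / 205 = -10319 / 410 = -25.17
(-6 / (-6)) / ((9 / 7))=7 / 9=0.78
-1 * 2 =-2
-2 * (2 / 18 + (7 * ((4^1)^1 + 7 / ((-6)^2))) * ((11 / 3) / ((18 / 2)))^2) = -130813 / 13122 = -9.97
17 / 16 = 1.06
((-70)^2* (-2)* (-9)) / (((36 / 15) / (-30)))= -1102500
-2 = -2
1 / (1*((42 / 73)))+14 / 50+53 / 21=4769 / 1050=4.54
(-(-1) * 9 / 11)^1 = 0.82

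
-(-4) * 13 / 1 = 52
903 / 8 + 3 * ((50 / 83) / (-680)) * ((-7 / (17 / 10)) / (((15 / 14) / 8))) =112.96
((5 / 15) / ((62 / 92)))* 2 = 92 / 93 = 0.99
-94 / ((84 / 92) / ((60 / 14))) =-441.22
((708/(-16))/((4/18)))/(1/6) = -4779/4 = -1194.75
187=187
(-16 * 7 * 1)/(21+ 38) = -112/59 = -1.90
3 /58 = 0.05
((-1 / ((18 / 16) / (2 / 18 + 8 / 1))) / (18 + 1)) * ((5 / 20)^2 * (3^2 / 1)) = -73 / 342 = -0.21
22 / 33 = 2 / 3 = 0.67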